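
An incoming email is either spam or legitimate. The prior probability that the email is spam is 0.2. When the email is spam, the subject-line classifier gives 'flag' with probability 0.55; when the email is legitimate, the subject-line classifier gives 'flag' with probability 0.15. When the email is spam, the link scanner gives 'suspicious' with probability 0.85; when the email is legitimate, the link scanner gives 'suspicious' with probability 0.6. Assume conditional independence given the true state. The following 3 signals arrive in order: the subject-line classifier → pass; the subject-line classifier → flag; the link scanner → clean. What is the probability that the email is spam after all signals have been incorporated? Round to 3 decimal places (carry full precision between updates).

After the subject-line classifier='pass': P(spam) = 0.45·0.2000 / (0.45·0.2000 + 0.85·0.8000) ≈ 0.1169
After the subject-line classifier='flag': P(spam) = 0.55·0.1169 / (0.55·0.1169 + 0.15·0.8831) ≈ 0.3267
After the link scanner='clean': P(spam) = 0.15·0.3267 / (0.15·0.3267 + 0.4·0.6733) ≈ 0.1540

0.154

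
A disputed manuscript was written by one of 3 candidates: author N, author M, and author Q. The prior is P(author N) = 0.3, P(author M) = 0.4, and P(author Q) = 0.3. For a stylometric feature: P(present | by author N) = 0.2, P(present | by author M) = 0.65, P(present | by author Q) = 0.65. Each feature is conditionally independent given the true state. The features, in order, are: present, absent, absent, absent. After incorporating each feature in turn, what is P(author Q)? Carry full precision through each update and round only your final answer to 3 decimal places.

0.166

After 'present': normaliser = 0.2·0.3000 + 0.65·0.4000 + 0.65·0.3000; P(author N) ≈ 0.1165, P(author M) ≈ 0.5049, P(author Q) ≈ 0.3786
After 'absent': normaliser = 0.8·0.1165 + 0.35·0.5049 + 0.35·0.3786; P(author N) ≈ 0.2316, P(author M) ≈ 0.4391, P(author Q) ≈ 0.3293
After 'absent': normaliser = 0.8·0.2316 + 0.35·0.4391 + 0.35·0.3293; P(author N) ≈ 0.4079, P(author M) ≈ 0.3383, P(author Q) ≈ 0.2538
After 'absent': normaliser = 0.8·0.4079 + 0.35·0.3383 + 0.35·0.2538; P(author N) ≈ 0.6116, P(author M) ≈ 0.2219, P(author Q) ≈ 0.1665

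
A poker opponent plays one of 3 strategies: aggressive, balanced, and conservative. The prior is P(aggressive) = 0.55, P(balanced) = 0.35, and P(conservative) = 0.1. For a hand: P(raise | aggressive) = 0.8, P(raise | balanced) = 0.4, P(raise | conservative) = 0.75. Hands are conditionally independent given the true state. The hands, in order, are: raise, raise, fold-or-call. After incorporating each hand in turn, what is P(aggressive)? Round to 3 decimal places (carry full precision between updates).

0.596

After 'raise': normaliser = 0.8·0.5500 + 0.4·0.3500 + 0.75·0.1000; P(aggressive) ≈ 0.6718, P(balanced) ≈ 0.2137, P(conservative) ≈ 0.1145
After 'raise': normaliser = 0.8·0.6718 + 0.4·0.2137 + 0.75·0.1145; P(aggressive) ≈ 0.7582, P(balanced) ≈ 0.1206, P(conservative) ≈ 0.1212
After 'fold-or-call': normaliser = 0.2·0.7582 + 0.6·0.1206 + 0.25·0.1212; P(aggressive) ≈ 0.5963, P(balanced) ≈ 0.2846, P(conservative) ≈ 0.1191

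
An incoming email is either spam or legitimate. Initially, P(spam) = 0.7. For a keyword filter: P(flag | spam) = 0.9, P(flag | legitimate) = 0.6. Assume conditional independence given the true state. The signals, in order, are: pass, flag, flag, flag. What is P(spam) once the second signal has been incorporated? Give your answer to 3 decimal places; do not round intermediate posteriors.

Apply Bayes' rule sequentially, carrying P(spam) forward.
After 'pass': P(spam) = 0.1·0.7000 / (0.1·0.7000 + 0.4·0.3000) ≈ 0.3684
After 'flag': P(spam) = 0.9·0.3684 / (0.9·0.3684 + 0.6·0.6316) ≈ 0.4667

0.467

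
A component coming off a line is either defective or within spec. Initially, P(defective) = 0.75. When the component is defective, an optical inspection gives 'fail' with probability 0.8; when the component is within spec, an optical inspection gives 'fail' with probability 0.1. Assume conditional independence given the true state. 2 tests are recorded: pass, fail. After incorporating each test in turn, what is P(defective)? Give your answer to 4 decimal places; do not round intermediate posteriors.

Each posterior becomes the prior for the next update.
After 'pass': P(defective) = 0.2·0.7500 / (0.2·0.7500 + 0.9·0.2500) ≈ 0.4000
After 'fail': P(defective) = 0.8·0.4000 / (0.8·0.4000 + 0.1·0.6000) ≈ 0.8421

0.8421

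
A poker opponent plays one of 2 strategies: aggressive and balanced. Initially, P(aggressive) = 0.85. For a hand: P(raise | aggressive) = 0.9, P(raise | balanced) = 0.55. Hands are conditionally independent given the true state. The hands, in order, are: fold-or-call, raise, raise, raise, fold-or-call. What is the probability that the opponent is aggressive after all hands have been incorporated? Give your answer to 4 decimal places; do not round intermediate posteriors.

0.5508

Apply Bayes' rule sequentially, carrying P(aggressive) forward.
After 'fold-or-call': P(aggressive) = 0.1·0.8500 / (0.1·0.8500 + 0.45·0.1500) ≈ 0.5574
After 'raise': P(aggressive) = 0.9·0.5574 / (0.9·0.5574 + 0.55·0.4426) ≈ 0.6733
After 'raise': P(aggressive) = 0.9·0.6733 / (0.9·0.6733 + 0.55·0.3267) ≈ 0.7713
After 'raise': P(aggressive) = 0.9·0.7713 / (0.9·0.7713 + 0.55·0.2287) ≈ 0.8466
After 'fold-or-call': P(aggressive) = 0.1·0.8466 / (0.1·0.8466 + 0.45·0.1534) ≈ 0.5508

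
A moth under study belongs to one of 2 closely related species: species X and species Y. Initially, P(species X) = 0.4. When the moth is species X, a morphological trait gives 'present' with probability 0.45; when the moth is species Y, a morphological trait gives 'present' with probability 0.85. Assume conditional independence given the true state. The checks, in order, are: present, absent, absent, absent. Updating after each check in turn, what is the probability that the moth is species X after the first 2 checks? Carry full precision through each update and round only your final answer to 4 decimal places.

0.5641

After 'present': P(species X) = 0.45·0.4000 / (0.45·0.4000 + 0.85·0.6000) ≈ 0.2609
After 'absent': P(species X) = 0.55·0.2609 / (0.55·0.2609 + 0.15·0.7391) ≈ 0.5641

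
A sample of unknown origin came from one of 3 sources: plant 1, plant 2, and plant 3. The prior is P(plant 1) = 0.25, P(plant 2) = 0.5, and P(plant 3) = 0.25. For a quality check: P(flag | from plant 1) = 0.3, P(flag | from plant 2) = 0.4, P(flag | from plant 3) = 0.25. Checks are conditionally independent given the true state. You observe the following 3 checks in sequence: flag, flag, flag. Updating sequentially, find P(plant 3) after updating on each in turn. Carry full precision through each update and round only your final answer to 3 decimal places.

0.092

Each posterior becomes the prior for the next update.
After 'flag': normaliser = 0.3·0.2500 + 0.4·0.5000 + 0.25·0.2500; P(plant 1) ≈ 0.2222, P(plant 2) ≈ 0.5926, P(plant 3) ≈ 0.1852
After 'flag': normaliser = 0.3·0.2222 + 0.4·0.5926 + 0.25·0.1852; P(plant 1) ≈ 0.1905, P(plant 2) ≈ 0.6772, P(plant 3) ≈ 0.1323
After 'flag': normaliser = 0.3·0.1905 + 0.4·0.6772 + 0.25·0.1323; P(plant 1) ≈ 0.1582, P(plant 2) ≈ 0.7502, P(plant 3) ≈ 0.0916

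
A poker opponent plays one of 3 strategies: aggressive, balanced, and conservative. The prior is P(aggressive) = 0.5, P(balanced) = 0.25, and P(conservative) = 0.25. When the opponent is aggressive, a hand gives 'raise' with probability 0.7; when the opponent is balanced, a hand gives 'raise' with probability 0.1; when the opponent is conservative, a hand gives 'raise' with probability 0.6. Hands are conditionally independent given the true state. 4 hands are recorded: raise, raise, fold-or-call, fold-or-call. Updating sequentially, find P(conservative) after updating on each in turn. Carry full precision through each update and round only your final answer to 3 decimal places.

0.374

After 'raise': normaliser = 0.7·0.5000 + 0.1·0.2500 + 0.6·0.2500; P(aggressive) ≈ 0.6667, P(balanced) ≈ 0.0476, P(conservative) ≈ 0.2857
After 'raise': normaliser = 0.7·0.6667 + 0.1·0.0476 + 0.6·0.2857; P(aggressive) ≈ 0.7259, P(balanced) ≈ 0.0074, P(conservative) ≈ 0.2667
After 'fold-or-call': normaliser = 0.3·0.7259 + 0.9·0.0074 + 0.4·0.2667; P(aggressive) ≈ 0.6577, P(balanced) ≈ 0.0201, P(conservative) ≈ 0.3221
After 'fold-or-call': normaliser = 0.3·0.6577 + 0.9·0.0201 + 0.4·0.3221; P(aggressive) ≈ 0.5731, P(balanced) ≈ 0.0526, P(conservative) ≈ 0.3743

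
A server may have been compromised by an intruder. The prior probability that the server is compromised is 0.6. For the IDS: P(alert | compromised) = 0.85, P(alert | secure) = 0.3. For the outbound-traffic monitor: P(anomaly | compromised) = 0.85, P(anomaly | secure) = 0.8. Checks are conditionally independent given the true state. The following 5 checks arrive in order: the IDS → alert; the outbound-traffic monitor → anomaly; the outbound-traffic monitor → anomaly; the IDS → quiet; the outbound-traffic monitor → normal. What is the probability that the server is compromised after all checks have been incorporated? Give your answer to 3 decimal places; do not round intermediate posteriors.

After the IDS='alert': P(compromised) = 0.85·0.6000 / (0.85·0.6000 + 0.3·0.4000) ≈ 0.8095
After the outbound-traffic monitor='anomaly': P(compromised) = 0.85·0.8095 / (0.85·0.8095 + 0.8·0.1905) ≈ 0.8187
After the outbound-traffic monitor='anomaly': P(compromised) = 0.85·0.8187 / (0.85·0.8187 + 0.8·0.1813) ≈ 0.8275
After the IDS='quiet': P(compromised) = 0.15·0.8275 / (0.15·0.8275 + 0.7·0.1725) ≈ 0.5069
After the outbound-traffic monitor='normal': P(compromised) = 0.15·0.5069 / (0.15·0.5069 + 0.2·0.4931) ≈ 0.4354

0.435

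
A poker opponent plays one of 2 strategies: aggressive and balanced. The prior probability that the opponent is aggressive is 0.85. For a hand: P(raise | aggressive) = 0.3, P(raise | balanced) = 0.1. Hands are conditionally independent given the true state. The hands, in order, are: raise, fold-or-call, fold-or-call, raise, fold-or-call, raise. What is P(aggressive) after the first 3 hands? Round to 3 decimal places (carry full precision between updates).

0.911

After 'raise': P(aggressive) = 0.3·0.8500 / (0.3·0.8500 + 0.1·0.1500) ≈ 0.9444
After 'fold-or-call': P(aggressive) = 0.7·0.9444 / (0.7·0.9444 + 0.9·0.0556) ≈ 0.9297
After 'fold-or-call': P(aggressive) = 0.7·0.9297 / (0.7·0.9297 + 0.9·0.0703) ≈ 0.9114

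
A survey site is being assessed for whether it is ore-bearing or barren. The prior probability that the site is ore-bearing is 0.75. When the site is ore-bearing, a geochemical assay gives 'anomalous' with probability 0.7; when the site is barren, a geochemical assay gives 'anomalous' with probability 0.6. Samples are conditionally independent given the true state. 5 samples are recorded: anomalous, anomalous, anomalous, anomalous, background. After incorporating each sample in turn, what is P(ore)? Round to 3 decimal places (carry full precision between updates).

After 'anomalous': P(ore) = 0.7·0.7500 / (0.7·0.7500 + 0.6·0.2500) ≈ 0.7778
After 'anomalous': P(ore) = 0.7·0.7778 / (0.7·0.7778 + 0.6·0.2222) ≈ 0.8033
After 'anomalous': P(ore) = 0.7·0.8033 / (0.7·0.8033 + 0.6·0.1967) ≈ 0.8265
After 'anomalous': P(ore) = 0.7·0.8265 / (0.7·0.8265 + 0.6·0.1735) ≈ 0.8475
After 'background': P(ore) = 0.3·0.8475 / (0.3·0.8475 + 0.4·0.1525) ≈ 0.8065

0.807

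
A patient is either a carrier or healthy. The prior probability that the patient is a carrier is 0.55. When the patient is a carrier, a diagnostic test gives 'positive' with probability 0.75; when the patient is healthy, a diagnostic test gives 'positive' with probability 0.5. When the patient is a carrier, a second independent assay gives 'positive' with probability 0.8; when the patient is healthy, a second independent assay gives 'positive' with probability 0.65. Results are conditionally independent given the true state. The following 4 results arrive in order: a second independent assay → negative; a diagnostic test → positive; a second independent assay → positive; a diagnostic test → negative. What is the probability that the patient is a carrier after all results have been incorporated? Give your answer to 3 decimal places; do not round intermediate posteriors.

Apply Bayes' rule sequentially, carrying P(carrier) forward.
After a second independent assay='negative': P(carrier) = 0.2·0.5500 / (0.2·0.5500 + 0.35·0.4500) ≈ 0.4112
After a diagnostic test='positive': P(carrier) = 0.75·0.4112 / (0.75·0.4112 + 0.5·0.5888) ≈ 0.5116
After a second independent assay='positive': P(carrier) = 0.8·0.5116 / (0.8·0.5116 + 0.65·0.4884) ≈ 0.5632
After a diagnostic test='negative': P(carrier) = 0.25·0.5632 / (0.25·0.5632 + 0.5·0.4368) ≈ 0.3920

0.392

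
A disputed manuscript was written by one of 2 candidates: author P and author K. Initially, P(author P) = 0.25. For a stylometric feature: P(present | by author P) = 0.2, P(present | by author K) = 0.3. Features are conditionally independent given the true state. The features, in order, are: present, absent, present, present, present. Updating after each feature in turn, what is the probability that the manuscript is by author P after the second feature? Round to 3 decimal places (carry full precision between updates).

0.203

After 'present': P(author P) = 0.2·0.2500 / (0.2·0.2500 + 0.3·0.7500) ≈ 0.1818
After 'absent': P(author P) = 0.8·0.1818 / (0.8·0.1818 + 0.7·0.8182) ≈ 0.2025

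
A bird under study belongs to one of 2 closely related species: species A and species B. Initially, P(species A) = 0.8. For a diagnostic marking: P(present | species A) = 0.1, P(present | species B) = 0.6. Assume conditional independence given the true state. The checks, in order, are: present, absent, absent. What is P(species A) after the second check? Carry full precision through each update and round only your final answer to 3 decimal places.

After 'present': P(species A) = 0.1·0.8000 / (0.1·0.8000 + 0.6·0.2000) ≈ 0.4000
After 'absent': P(species A) = 0.9·0.4000 / (0.9·0.4000 + 0.4·0.6000) ≈ 0.6000

0.600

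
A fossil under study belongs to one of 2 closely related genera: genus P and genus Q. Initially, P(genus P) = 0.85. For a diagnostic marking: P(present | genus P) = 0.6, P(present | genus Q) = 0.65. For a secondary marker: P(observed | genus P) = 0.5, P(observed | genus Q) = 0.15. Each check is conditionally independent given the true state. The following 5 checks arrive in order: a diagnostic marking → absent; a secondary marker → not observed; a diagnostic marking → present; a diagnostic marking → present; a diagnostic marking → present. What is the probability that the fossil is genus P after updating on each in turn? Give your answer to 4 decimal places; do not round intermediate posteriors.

After a diagnostic marking='absent': P(genus P) = 0.4·0.8500 / (0.4·0.8500 + 0.35·0.1500) ≈ 0.8662
After a secondary marker='not observed': P(genus P) = 0.5·0.8662 / (0.5·0.8662 + 0.85·0.1338) ≈ 0.7921
After a diagnostic marking='present': P(genus P) = 0.6·0.7921 / (0.6·0.7921 + 0.65·0.2079) ≈ 0.7786
After a diagnostic marking='present': P(genus P) = 0.6·0.7786 / (0.6·0.7786 + 0.65·0.2214) ≈ 0.7645
After a diagnostic marking='present': P(genus P) = 0.6·0.7645 / (0.6·0.7645 + 0.65·0.2355) ≈ 0.7498

0.7498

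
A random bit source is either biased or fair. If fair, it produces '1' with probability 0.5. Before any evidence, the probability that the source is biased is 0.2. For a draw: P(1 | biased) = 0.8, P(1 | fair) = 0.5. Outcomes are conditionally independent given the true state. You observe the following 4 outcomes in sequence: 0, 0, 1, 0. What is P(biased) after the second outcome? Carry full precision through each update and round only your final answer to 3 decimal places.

Each posterior becomes the prior for the next update.
After '0': P(biased) = 0.2·0.2000 / (0.2·0.2000 + 0.5·0.8000) ≈ 0.0909
After '0': P(biased) = 0.2·0.0909 / (0.2·0.0909 + 0.5·0.9091) ≈ 0.0385

0.038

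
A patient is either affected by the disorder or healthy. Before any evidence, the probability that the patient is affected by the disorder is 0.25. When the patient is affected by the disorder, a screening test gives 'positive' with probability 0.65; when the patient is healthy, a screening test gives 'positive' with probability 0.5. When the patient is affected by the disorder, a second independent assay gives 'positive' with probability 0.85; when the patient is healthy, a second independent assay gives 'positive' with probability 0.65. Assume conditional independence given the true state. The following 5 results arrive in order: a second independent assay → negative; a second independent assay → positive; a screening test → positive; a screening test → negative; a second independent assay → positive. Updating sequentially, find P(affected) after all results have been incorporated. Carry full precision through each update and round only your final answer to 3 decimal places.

After a second independent assay='negative': P(affected) = 0.15·0.2500 / (0.15·0.2500 + 0.35·0.7500) ≈ 0.1250
After a second independent assay='positive': P(affected) = 0.85·0.1250 / (0.85·0.1250 + 0.65·0.8750) ≈ 0.1574
After a screening test='positive': P(affected) = 0.65·0.1574 / (0.65·0.1574 + 0.5·0.8426) ≈ 0.1954
After a screening test='negative': P(affected) = 0.35·0.1954 / (0.35·0.1954 + 0.5·0.8046) ≈ 0.1453
After a second independent assay='positive': P(affected) = 0.85·0.1453 / (0.85·0.1453 + 0.65·0.8547) ≈ 0.1819

0.182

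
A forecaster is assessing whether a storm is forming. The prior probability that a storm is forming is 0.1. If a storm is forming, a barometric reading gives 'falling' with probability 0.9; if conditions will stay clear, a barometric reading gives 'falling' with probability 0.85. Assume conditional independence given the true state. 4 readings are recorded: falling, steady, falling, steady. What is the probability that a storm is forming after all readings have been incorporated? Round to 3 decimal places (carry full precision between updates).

After 'falling': P(storm) = 0.9·0.1000 / (0.9·0.1000 + 0.85·0.9000) ≈ 0.1053
After 'steady': P(storm) = 0.1·0.1053 / (0.1·0.1053 + 0.15·0.8947) ≈ 0.0727
After 'falling': P(storm) = 0.9·0.0727 / (0.9·0.0727 + 0.85·0.9273) ≈ 0.0767
After 'steady': P(storm) = 0.1·0.0767 / (0.1·0.0767 + 0.15·0.9233) ≈ 0.0525

0.052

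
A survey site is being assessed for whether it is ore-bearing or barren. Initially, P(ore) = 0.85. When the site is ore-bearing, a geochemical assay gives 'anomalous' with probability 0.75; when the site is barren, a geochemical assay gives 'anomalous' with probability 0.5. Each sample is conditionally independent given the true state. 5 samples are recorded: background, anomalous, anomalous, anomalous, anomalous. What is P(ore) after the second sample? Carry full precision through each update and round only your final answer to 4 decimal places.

After 'background': P(ore) = 0.25·0.8500 / (0.25·0.8500 + 0.5·0.1500) ≈ 0.7391
After 'anomalous': P(ore) = 0.75·0.7391 / (0.75·0.7391 + 0.5·0.2609) ≈ 0.8095

0.8095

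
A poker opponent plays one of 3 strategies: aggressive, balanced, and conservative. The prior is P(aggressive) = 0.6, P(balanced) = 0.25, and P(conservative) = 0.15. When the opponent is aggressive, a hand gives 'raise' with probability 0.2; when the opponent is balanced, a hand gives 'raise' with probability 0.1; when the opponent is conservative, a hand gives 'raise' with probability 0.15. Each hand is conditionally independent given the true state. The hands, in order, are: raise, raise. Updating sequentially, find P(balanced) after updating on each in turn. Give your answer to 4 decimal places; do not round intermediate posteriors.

After 'raise': normaliser = 0.2·0.6000 + 0.1·0.2500 + 0.15·0.1500; P(aggressive) ≈ 0.7164, P(balanced) ≈ 0.1493, P(conservative) ≈ 0.1343
After 'raise': normaliser = 0.2·0.7164 + 0.1·0.1493 + 0.15·0.1343; P(aggressive) ≈ 0.8033, P(balanced) ≈ 0.0837, P(conservative) ≈ 0.1130

0.0837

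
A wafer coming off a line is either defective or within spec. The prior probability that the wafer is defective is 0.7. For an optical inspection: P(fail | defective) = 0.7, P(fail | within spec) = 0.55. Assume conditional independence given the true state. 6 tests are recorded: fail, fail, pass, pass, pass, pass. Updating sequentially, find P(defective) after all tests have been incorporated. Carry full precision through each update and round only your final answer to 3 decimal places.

0.427

Apply Bayes' rule sequentially, carrying P(defective) forward.
After 'fail': P(defective) = 0.7·0.7000 / (0.7·0.7000 + 0.55·0.3000) ≈ 0.7481
After 'fail': P(defective) = 0.7·0.7481 / (0.7·0.7481 + 0.55·0.2519) ≈ 0.7908
After 'pass': P(defective) = 0.3·0.7908 / (0.3·0.7908 + 0.45·0.2092) ≈ 0.7159
After 'pass': P(defective) = 0.3·0.7159 / (0.3·0.7159 + 0.45·0.2841) ≈ 0.6268
After 'pass': P(defective) = 0.3·0.6268 / (0.3·0.6268 + 0.45·0.3732) ≈ 0.5283
After 'pass': P(defective) = 0.3·0.5283 / (0.3·0.5283 + 0.45·0.4717) ≈ 0.4275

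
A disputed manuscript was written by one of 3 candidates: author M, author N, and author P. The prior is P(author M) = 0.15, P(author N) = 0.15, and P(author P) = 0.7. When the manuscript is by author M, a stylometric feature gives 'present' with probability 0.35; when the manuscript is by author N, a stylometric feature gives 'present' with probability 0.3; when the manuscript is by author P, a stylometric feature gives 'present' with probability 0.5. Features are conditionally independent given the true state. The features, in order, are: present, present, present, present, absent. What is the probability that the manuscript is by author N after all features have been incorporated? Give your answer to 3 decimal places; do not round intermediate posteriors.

Each posterior becomes the prior for the next update.
After 'present': normaliser = 0.35·0.1500 + 0.3·0.1500 + 0.5·0.7000; P(author M) ≈ 0.1173, P(author N) ≈ 0.1006, P(author P) ≈ 0.7821
After 'present': normaliser = 0.35·0.1173 + 0.3·0.1006 + 0.5·0.7821; P(author M) ≈ 0.0888, P(author N) ≈ 0.0653, P(author P) ≈ 0.8459
After 'present': normaliser = 0.35·0.0888 + 0.3·0.0653 + 0.5·0.8459; P(author M) ≈ 0.0656, P(author N) ≈ 0.0413, P(author P) ≈ 0.8930
After 'present': normaliser = 0.35·0.0656 + 0.3·0.0413 + 0.5·0.8930; P(author M) ≈ 0.0477, P(author N) ≈ 0.0257, P(author P) ≈ 0.9266
After 'absent': normaliser = 0.65·0.0477 + 0.7·0.0257 + 0.5·0.9266; P(author M) ≈ 0.0605, P(author N) ≈ 0.0352, P(author P) ≈ 0.9044

0.035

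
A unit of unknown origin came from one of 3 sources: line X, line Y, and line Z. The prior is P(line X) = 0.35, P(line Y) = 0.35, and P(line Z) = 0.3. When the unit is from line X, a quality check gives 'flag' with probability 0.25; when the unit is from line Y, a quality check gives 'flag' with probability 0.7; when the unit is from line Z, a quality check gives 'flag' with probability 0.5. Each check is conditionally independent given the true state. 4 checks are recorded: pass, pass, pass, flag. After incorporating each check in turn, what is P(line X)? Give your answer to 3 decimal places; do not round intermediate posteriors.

After 'pass': normaliser = 0.75·0.3500 + 0.3·0.3500 + 0.5·0.3000; P(line X) ≈ 0.5072, P(line Y) ≈ 0.2029, P(line Z) ≈ 0.2899
After 'pass': normaliser = 0.75·0.5072 + 0.3·0.2029 + 0.5·0.2899; P(line X) ≈ 0.6489, P(line Y) ≈ 0.1038, P(line Z) ≈ 0.2472
After 'pass': normaliser = 0.75·0.6489 + 0.3·0.1038 + 0.5·0.2472; P(line X) ≈ 0.7587, P(line Y) ≈ 0.0486, P(line Z) ≈ 0.1927
After 'flag': normaliser = 0.25·0.7587 + 0.7·0.0486 + 0.5·0.1927; P(line X) ≈ 0.5927, P(line Y) ≈ 0.1062, P(line Z) ≈ 0.3011

0.593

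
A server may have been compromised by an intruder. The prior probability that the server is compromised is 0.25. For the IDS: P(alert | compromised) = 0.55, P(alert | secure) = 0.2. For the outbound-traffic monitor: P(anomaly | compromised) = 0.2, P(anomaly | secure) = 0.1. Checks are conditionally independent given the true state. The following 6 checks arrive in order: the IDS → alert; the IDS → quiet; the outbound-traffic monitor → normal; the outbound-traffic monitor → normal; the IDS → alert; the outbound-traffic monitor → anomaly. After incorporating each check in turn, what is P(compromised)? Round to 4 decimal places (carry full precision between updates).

0.6914

Each posterior becomes the prior for the next update.
After the IDS='alert': P(compromised) = 0.55·0.2500 / (0.55·0.2500 + 0.2·0.7500) ≈ 0.4783
After the IDS='quiet': P(compromised) = 0.45·0.4783 / (0.45·0.4783 + 0.8·0.5217) ≈ 0.3402
After the outbound-traffic monitor='normal': P(compromised) = 0.8·0.3402 / (0.8·0.3402 + 0.9·0.6598) ≈ 0.3143
After the outbound-traffic monitor='normal': P(compromised) = 0.8·0.3143 / (0.8·0.3143 + 0.9·0.6857) ≈ 0.2895
After the IDS='alert': P(compromised) = 0.55·0.2895 / (0.55·0.2895 + 0.2·0.7105) ≈ 0.5284
After the outbound-traffic monitor='anomaly': P(compromised) = 0.2·0.5284 / (0.2·0.5284 + 0.1·0.4716) ≈ 0.6914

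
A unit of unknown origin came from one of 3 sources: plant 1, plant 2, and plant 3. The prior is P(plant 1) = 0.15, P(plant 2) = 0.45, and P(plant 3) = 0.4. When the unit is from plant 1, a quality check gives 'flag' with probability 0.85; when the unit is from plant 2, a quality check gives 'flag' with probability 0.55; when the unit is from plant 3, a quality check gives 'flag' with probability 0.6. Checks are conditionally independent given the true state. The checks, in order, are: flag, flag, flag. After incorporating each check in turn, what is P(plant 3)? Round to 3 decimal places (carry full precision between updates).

0.341

After 'flag': normaliser = 0.85·0.1500 + 0.55·0.4500 + 0.6·0.4000; P(plant 1) ≈ 0.2073, P(plant 2) ≈ 0.4024, P(plant 3) ≈ 0.3902
After 'flag': normaliser = 0.85·0.2073 + 0.55·0.4024 + 0.6·0.3902; P(plant 1) ≈ 0.2790, P(plant 2) ≈ 0.3504, P(plant 3) ≈ 0.3707
After 'flag': normaliser = 0.85·0.2790 + 0.55·0.3504 + 0.6·0.3707; P(plant 1) ≈ 0.3635, P(plant 2) ≈ 0.2955, P(plant 3) ≈ 0.3410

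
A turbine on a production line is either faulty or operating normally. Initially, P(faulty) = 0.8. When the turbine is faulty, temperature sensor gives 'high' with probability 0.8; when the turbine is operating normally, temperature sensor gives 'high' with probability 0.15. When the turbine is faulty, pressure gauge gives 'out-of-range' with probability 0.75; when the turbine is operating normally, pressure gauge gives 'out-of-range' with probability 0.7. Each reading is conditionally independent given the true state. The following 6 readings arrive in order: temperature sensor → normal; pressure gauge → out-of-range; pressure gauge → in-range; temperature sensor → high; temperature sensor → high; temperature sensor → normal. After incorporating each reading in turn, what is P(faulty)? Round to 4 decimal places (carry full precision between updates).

0.8490

After temperature sensor='normal': P(faulty) = 0.2·0.8000 / (0.2·0.8000 + 0.85·0.2000) ≈ 0.4848
After pressure gauge='out-of-range': P(faulty) = 0.75·0.4848 / (0.75·0.4848 + 0.7·0.5152) ≈ 0.5021
After pressure gauge='in-range': P(faulty) = 0.25·0.5021 / (0.25·0.5021 + 0.3·0.4979) ≈ 0.4566
After temperature sensor='high': P(faulty) = 0.8·0.4566 / (0.8·0.4566 + 0.15·0.5434) ≈ 0.8176
After temperature sensor='high': P(faulty) = 0.8·0.8176 / (0.8·0.8176 + 0.15·0.1824) ≈ 0.9598
After temperature sensor='normal': P(faulty) = 0.2·0.9598 / (0.2·0.9598 + 0.85·0.0402) ≈ 0.8490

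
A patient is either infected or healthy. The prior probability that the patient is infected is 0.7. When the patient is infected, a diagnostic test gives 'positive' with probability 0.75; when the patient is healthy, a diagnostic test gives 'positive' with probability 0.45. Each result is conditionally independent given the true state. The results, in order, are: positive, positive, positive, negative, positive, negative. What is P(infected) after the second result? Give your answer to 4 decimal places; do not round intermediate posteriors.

After 'positive': P(infected) = 0.75·0.7000 / (0.75·0.7000 + 0.45·0.3000) ≈ 0.7955
After 'positive': P(infected) = 0.75·0.7955 / (0.75·0.7955 + 0.45·0.2045) ≈ 0.8663

0.8663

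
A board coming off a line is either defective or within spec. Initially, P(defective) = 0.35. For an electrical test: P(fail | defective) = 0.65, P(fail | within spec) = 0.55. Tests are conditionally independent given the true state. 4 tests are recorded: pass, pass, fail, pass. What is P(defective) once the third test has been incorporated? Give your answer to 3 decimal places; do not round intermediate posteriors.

Apply Bayes' rule sequentially, carrying P(defective) forward.
After 'pass': P(defective) = 0.35·0.3500 / (0.35·0.3500 + 0.45·0.6500) ≈ 0.2952
After 'pass': P(defective) = 0.35·0.2952 / (0.35·0.2952 + 0.45·0.7048) ≈ 0.2457
After 'fail': P(defective) = 0.65·0.2457 / (0.65·0.2457 + 0.55·0.7543) ≈ 0.2780

0.278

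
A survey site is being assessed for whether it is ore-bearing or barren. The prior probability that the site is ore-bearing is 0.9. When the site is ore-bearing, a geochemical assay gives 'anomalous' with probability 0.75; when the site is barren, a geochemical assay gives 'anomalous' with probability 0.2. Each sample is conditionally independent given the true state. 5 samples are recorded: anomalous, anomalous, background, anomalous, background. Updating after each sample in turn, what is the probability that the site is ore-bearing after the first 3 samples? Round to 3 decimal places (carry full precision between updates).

Each posterior becomes the prior for the next update.
After 'anomalous': P(ore) = 0.75·0.9000 / (0.75·0.9000 + 0.2·0.1000) ≈ 0.9712
After 'anomalous': P(ore) = 0.75·0.9712 / (0.75·0.9712 + 0.2·0.0288) ≈ 0.9922
After 'background': P(ore) = 0.25·0.9922 / (0.25·0.9922 + 0.8·0.0078) ≈ 0.9753

0.975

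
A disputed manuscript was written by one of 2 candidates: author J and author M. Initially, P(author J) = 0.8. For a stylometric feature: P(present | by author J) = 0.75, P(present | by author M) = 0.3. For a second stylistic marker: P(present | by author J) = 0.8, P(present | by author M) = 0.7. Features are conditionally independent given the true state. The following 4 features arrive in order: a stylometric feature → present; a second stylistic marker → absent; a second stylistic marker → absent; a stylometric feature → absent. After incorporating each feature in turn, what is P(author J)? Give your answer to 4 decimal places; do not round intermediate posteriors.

After a stylometric feature='present': P(author J) = 0.75·0.8000 / (0.75·0.8000 + 0.3·0.2000) ≈ 0.9091
After a second stylistic marker='absent': P(author J) = 0.2·0.9091 / (0.2·0.9091 + 0.3·0.0909) ≈ 0.8696
After a second stylistic marker='absent': P(author J) = 0.2·0.8696 / (0.2·0.8696 + 0.3·0.1304) ≈ 0.8163
After a stylometric feature='absent': P(author J) = 0.25·0.8163 / (0.25·0.8163 + 0.7·0.1837) ≈ 0.6135

0.6135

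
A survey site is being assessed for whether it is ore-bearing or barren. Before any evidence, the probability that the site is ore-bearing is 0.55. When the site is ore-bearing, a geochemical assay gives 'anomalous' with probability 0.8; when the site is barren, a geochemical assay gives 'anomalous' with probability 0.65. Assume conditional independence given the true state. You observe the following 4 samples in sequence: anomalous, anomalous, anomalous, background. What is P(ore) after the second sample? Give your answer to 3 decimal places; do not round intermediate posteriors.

After 'anomalous': P(ore) = 0.8·0.5500 / (0.8·0.5500 + 0.65·0.4500) ≈ 0.6007
After 'anomalous': P(ore) = 0.8·0.6007 / (0.8·0.6007 + 0.65·0.3993) ≈ 0.6493

0.649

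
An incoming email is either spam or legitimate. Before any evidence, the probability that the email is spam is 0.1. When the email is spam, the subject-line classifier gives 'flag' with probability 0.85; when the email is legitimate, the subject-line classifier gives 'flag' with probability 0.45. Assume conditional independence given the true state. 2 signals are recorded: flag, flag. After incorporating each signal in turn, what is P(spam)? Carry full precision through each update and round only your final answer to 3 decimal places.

After 'flag': P(spam) = 0.85·0.1000 / (0.85·0.1000 + 0.45·0.9000) ≈ 0.1735
After 'flag': P(spam) = 0.85·0.1735 / (0.85·0.1735 + 0.45·0.8265) ≈ 0.2839

0.284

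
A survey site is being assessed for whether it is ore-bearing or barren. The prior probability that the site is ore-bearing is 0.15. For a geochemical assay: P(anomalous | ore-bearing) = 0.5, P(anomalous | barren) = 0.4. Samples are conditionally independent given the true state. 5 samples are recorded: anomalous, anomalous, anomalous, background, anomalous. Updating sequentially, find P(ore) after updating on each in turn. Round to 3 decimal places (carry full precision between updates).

0.264

After 'anomalous': P(ore) = 0.5·0.1500 / (0.5·0.1500 + 0.4·0.8500) ≈ 0.1807
After 'anomalous': P(ore) = 0.5·0.1807 / (0.5·0.1807 + 0.4·0.8193) ≈ 0.2161
After 'anomalous': P(ore) = 0.5·0.2161 / (0.5·0.2161 + 0.4·0.7839) ≈ 0.2563
After 'background': P(ore) = 0.5·0.2563 / (0.5·0.2563 + 0.6·0.7437) ≈ 0.2231
After 'anomalous': P(ore) = 0.5·0.2231 / (0.5·0.2231 + 0.4·0.7769) ≈ 0.2642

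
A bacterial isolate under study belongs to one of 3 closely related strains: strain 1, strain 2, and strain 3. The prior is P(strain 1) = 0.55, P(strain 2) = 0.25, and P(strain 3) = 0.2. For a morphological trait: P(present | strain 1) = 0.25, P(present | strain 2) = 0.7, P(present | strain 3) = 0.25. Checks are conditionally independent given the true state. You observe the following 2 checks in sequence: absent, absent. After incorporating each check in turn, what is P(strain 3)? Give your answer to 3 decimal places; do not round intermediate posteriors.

After 'absent': normaliser = 0.75·0.5500 + 0.3·0.2500 + 0.75·0.2000; P(strain 1) ≈ 0.6471, P(strain 2) ≈ 0.1176, P(strain 3) ≈ 0.2353
After 'absent': normaliser = 0.75·0.6471 + 0.3·0.1176 + 0.75·0.2353; P(strain 1) ≈ 0.6962, P(strain 2) ≈ 0.0506, P(strain 3) ≈ 0.2532

0.253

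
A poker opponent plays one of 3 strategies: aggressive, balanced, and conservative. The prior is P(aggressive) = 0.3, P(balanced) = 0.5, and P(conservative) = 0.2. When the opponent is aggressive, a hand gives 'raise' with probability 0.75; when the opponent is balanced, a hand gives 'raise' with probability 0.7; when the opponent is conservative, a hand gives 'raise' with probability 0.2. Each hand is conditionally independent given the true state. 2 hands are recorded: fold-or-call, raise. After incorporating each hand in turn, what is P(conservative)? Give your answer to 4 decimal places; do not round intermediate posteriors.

0.1656

After 'fold-or-call': normaliser = 0.25·0.3000 + 0.3·0.5000 + 0.8·0.2000; P(aggressive) ≈ 0.1948, P(balanced) ≈ 0.3896, P(conservative) ≈ 0.4156
After 'raise': normaliser = 0.75·0.1948 + 0.7·0.3896 + 0.2·0.4156; P(aggressive) ≈ 0.2911, P(balanced) ≈ 0.5433, P(conservative) ≈ 0.1656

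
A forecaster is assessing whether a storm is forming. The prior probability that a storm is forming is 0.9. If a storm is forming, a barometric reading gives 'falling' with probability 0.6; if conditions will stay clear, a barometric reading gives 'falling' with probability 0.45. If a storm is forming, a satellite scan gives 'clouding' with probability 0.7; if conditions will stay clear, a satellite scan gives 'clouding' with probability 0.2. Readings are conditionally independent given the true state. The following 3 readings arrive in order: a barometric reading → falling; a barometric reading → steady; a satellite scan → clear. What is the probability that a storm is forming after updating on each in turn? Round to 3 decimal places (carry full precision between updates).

0.766

Each posterior becomes the prior for the next update.
After a barometric reading='falling': P(storm) = 0.6·0.9000 / (0.6·0.9000 + 0.45·0.1000) ≈ 0.9231
After a barometric reading='steady': P(storm) = 0.4·0.9231 / (0.4·0.9231 + 0.55·0.0769) ≈ 0.8972
After a satellite scan='clear': P(storm) = 0.3·0.8972 / (0.3·0.8972 + 0.8·0.1028) ≈ 0.7660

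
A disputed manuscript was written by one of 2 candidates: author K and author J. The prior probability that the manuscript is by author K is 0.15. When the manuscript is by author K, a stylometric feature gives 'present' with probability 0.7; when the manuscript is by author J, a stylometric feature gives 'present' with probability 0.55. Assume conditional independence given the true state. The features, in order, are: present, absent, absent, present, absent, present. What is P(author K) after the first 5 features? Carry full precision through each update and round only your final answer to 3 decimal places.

0.078

After 'present': P(author K) = 0.7·0.1500 / (0.7·0.1500 + 0.55·0.8500) ≈ 0.1834
After 'absent': P(author K) = 0.3·0.1834 / (0.3·0.1834 + 0.45·0.8166) ≈ 0.1302
After 'absent': P(author K) = 0.3·0.1302 / (0.3·0.1302 + 0.45·0.8698) ≈ 0.0908
After 'present': P(author K) = 0.7·0.0908 / (0.7·0.0908 + 0.55·0.9092) ≈ 0.1127
After 'absent': P(author K) = 0.3·0.1127 / (0.3·0.1127 + 0.45·0.8873) ≈ 0.0781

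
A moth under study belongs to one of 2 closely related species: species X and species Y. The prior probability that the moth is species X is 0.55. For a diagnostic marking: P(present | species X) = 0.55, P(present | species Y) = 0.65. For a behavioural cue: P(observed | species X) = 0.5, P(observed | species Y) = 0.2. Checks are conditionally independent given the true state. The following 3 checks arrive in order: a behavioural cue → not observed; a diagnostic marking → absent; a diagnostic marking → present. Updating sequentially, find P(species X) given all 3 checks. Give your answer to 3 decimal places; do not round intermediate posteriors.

0.454

After a behavioural cue='not observed': P(species X) = 0.5·0.5500 / (0.5·0.5500 + 0.8·0.4500) ≈ 0.4331
After a diagnostic marking='absent': P(species X) = 0.45·0.4331 / (0.45·0.4331 + 0.35·0.5669) ≈ 0.4955
After a diagnostic marking='present': P(species X) = 0.55·0.4955 / (0.55·0.4955 + 0.65·0.5045) ≈ 0.4539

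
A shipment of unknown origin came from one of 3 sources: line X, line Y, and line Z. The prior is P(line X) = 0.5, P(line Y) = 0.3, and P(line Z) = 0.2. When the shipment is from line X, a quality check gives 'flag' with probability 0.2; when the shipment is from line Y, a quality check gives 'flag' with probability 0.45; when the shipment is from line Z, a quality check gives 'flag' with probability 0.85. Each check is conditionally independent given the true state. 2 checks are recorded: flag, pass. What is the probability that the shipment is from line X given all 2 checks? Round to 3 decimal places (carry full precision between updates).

0.445

Apply Bayes' rule sequentially, carrying P(line X) forward.
After 'flag': normaliser = 0.2·0.5000 + 0.45·0.3000 + 0.85·0.2000; P(line X) ≈ 0.2469, P(line Y) ≈ 0.3333, P(line Z) ≈ 0.4198
After 'pass': normaliser = 0.8·0.2469 + 0.55·0.3333 + 0.15·0.4198; P(line X) ≈ 0.4451, P(line Y) ≈ 0.4131, P(line Z) ≈ 0.1419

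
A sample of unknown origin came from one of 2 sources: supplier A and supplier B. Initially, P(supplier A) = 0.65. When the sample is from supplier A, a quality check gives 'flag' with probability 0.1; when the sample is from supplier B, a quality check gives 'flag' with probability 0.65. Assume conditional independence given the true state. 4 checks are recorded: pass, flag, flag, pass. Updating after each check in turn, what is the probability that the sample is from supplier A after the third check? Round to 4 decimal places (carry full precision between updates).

After 'pass': P(supplier A) = 0.9·0.6500 / (0.9·0.6500 + 0.35·0.3500) ≈ 0.8269
After 'flag': P(supplier A) = 0.1·0.8269 / (0.1·0.8269 + 0.65·0.1731) ≈ 0.4235
After 'flag': P(supplier A) = 0.1·0.4235 / (0.1·0.4235 + 0.65·0.5765) ≈ 0.1016

0.1016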